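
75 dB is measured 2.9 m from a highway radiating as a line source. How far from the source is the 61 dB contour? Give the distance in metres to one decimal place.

For a line source L₁ − L₂ = 10·log₁₀(r₂/r₁), so r₂ = r₁·10^((L₁−L₂)/10).
r₂ = 2.9·10^((75−61)/10) = 2.9·10^(14.0/10) = 72.84 m.

72.8 m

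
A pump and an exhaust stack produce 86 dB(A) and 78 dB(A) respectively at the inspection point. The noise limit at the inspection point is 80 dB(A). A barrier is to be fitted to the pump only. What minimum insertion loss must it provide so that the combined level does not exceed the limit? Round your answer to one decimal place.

10.3 dB

The untreated sources together contribute 10^(78/10) = 6.310e+07, i.e. 78.00 dB(A).
The limit corresponds to 10^(80/10) = 1.000e+08; subtracting the fixed part leaves 3.690e+07 for the pump, i.e. 75.67 dB(A).
So the pump must be reduced from 86 to 75.67 dB(A): IL = 10.33 dB.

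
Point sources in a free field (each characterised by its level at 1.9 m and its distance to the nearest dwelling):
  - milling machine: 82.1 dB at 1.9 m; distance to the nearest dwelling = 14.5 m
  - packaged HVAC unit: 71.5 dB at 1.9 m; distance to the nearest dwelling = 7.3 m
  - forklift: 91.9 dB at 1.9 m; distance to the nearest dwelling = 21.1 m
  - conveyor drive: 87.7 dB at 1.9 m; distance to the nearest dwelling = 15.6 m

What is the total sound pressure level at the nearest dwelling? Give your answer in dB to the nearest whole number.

74 dB

Apply inverse-square spreading to bring every level to the receiver, then sum 10^(L/10).
milling machine: 82.1 − 20·log₁₀(14.5/1.9) = 82.1 − 17.65 = 64.45 dB.
packaged HVAC unit: 71.5 − 20·log₁₀(7.3/1.9) = 71.5 − 11.69 = 59.81 dB.
forklift: 91.9 − 20·log₁₀(21.1/1.9) = 91.9 − 20.91 = 70.99 dB.
conveyor drive: 87.7 − 20·log₁₀(15.6/1.9) = 87.7 − 18.29 = 69.41 dB.
Σ 10^(L/10) = 2.504e+07 → L_total = 10·log₁₀(2.504e+07) = 73.99 dB.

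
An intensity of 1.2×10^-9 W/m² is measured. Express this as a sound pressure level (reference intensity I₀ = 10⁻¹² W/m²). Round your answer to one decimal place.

L = 10·log₁₀(I/I₀) = 10·log₁₀(1.2×10^-9/10⁻¹²) = 10·log₁₀(1.2×10^3).
L = 10·(0.0792 + 3) = 30.79 dB.

30.8 dB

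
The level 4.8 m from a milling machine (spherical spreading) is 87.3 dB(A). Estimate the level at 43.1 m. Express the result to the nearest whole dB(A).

68 dB(A)

Point-source attenuation: ΔL = 20·log₁₀(r₂/r₁) = 20·log₁₀(43.1/4.8) = 19.065 dB.
L₂ = 87.3 − 20·log₁₀(43.1/4.8) = 87.3 − 19.065 = 68.24 dB(A).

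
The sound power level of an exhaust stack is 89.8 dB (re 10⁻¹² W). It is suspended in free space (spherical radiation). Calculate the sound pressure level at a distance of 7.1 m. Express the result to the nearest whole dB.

62 dB

The power spreads over a sphere of area 4π·r², so L_p = L_w − 10·log₁₀(4π·r²).
4π·r² = 633.5 m², 10·log₁₀ of that is 28.017 dB.
L_p = 89.8 − 28.017 = 61.78 dB.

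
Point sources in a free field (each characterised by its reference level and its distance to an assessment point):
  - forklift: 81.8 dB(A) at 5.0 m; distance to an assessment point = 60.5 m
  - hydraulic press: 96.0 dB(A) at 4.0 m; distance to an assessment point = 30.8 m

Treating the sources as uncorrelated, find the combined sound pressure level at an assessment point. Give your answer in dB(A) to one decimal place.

Propagate each source to the receiver with L = L_ref − 20·log₁₀(r/r_ref), then add intensities.
forklift: 81.8 − 20·log₁₀(60.5/5.0) = 81.8 − 21.66 = 60.14 dB(A).
hydraulic press: 96.0 − 20·log₁₀(30.8/4.0) = 96.0 − 17.73 = 78.27 dB(A).
Σ 10^(L/10) = 6.818e+07 → L_total = 10·log₁₀(6.818e+07) = 78.34 dB(A).

78.3 dB(A)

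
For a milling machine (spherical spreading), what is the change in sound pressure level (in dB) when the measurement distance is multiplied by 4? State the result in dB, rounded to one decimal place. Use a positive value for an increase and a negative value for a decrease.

-12.0 dB

Point-source spreading: ΔL = −20·log₁₀(r₂/r₁).
ΔL = −20·log₁₀(4) = -12.04 dB.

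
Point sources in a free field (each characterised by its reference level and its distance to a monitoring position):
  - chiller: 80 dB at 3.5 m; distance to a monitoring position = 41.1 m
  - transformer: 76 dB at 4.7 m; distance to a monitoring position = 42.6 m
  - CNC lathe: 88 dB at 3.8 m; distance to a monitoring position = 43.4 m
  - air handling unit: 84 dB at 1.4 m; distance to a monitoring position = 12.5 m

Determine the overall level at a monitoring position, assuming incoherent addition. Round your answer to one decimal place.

First find each source's level at the receiver (point-source: −20·log₁₀(r/r_ref)), then combine on an intensity basis.
chiller: 80 − 20·log₁₀(41.1/3.5) = 80 − 21.40 = 58.60 dB.
transformer: 76 − 20·log₁₀(42.6/4.7) = 76 − 19.15 = 56.85 dB.
CNC lathe: 88 − 20·log₁₀(43.4/3.8) = 88 − 21.15 = 66.85 dB.
air handling unit: 84 − 20·log₁₀(12.5/1.4) = 84 − 19.02 = 64.98 dB.
Σ 10^(L/10) = 9.198e+06 → L_total = 10·log₁₀(9.198e+06) = 69.64 dB.

69.6 dB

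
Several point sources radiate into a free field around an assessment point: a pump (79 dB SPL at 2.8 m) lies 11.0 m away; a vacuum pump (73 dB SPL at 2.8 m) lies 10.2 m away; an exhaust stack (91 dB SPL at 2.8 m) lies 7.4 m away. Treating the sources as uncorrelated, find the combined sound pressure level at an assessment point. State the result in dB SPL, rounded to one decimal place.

Apply inverse-square spreading to bring every level to the receiver, then sum 10^(L/10).
pump: 79 − 20·log₁₀(11.0/2.8) = 79 − 11.88 = 67.12 dB SPL.
vacuum pump: 73 − 20·log₁₀(10.2/2.8) = 73 − 11.23 = 61.77 dB SPL.
exhaust stack: 91 − 20·log₁₀(7.4/2.8) = 91 − 8.44 = 82.56 dB SPL.
Σ 10^(L/10) = 1.869e+08 → L_total = 10·log₁₀(1.869e+08) = 82.72 dB SPL.

82.7 dB SPL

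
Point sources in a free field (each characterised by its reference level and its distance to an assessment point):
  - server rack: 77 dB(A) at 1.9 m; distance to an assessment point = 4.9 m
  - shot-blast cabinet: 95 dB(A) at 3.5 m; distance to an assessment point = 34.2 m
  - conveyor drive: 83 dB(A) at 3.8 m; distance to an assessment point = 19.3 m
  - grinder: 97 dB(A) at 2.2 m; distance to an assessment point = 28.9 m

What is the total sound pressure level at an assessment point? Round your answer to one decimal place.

78.9 dB(A)

Apply inverse-square spreading to bring every level to the receiver, then sum 10^(L/10).
server rack: 77 − 20·log₁₀(4.9/1.9) = 77 − 8.23 = 68.77 dB(A).
shot-blast cabinet: 95 − 20·log₁₀(34.2/3.5) = 95 − 19.80 = 75.20 dB(A).
conveyor drive: 83 − 20·log₁₀(19.3/3.8) = 83 − 14.12 = 68.88 dB(A).
grinder: 97 − 20·log₁₀(28.9/2.2) = 97 − 22.37 = 74.63 dB(A).
Σ 10^(L/10) = 7.743e+07 → L_total = 10·log₁₀(7.743e+07) = 78.89 dB(A).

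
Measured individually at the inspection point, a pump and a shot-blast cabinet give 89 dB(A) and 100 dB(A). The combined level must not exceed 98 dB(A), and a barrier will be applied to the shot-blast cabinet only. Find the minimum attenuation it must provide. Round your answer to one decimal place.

2.6 dB

Everything except the shot-blast cabinet sums to 10^(89/10) = 7.943e+08 in linear terms, 89.00 dB(A).
The limit corresponds to 10^(98/10) = 6.310e+09; subtracting the fixed part leaves 5.515e+09 for the shot-blast cabinet, i.e. 97.42 dB(A).
So the shot-blast cabinet must be reduced from 100 to 97.42 dB(A): IL = 2.58 dB.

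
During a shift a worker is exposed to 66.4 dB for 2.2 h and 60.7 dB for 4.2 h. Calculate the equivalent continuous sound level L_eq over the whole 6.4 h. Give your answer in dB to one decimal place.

L_eq = 10·log₁₀[(1/T)·Σ tᵢ·10^(Lᵢ/10)] with T = 6.4 h.
Σ tᵢ·10^(Lᵢ/10) = 2.2·10^(66.4/10) + 4.2·10^(60.7/10) = 1.454e+07.
L_eq = 10·log₁₀(1.454e+07/6.4) = 63.56 dB.

63.6 dB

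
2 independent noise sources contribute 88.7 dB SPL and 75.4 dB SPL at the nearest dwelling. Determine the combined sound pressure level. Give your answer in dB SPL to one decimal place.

Incoherent sources combine by intensity addition: L_total = 10·log₁₀(Σ 10^(L_i/10)).
Σ 10^(L/10) = 10^(88.7/10) + 10^(75.4/10) = 7.760e+08.
L_total = 10·log₁₀(7.760e+08) = 88.90 dB SPL.

88.9 dB SPL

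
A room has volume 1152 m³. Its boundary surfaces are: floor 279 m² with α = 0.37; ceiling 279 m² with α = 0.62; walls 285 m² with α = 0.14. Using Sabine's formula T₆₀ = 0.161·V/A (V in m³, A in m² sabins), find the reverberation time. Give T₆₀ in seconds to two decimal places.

0.59 s

Total absorption A = 279·0.37 + 279·0.62 + 285·0.14 = 316.11 m² sabins.
T₆₀ = 0.161 × 1152 / 316.11 = 0.587 s.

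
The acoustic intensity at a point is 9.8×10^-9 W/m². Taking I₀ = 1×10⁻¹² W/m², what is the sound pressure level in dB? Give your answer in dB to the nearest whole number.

40 dB

Dividing by I₀ shifts the exponent by 12: I/I₀ = 9.8×10^3.
L = 10·(0.9912 + 3) = 39.91 dB.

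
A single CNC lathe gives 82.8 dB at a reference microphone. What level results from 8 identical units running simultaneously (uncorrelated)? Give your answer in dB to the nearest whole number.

92 dB

With 8 equal, uncorrelated contributions the intensity is 8× that of one unit, giving a rise of 10·log₁₀ 8.
L_total = 82.8 + 10·log₁₀(8) = 82.8 + 9.031 = 91.83 dB.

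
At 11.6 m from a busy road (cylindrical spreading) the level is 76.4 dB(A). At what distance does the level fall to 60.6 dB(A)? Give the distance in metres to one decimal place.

441.0 m

Line-source spreading drops the level by 10·log₁₀(r₂/r₁); inverting, r₂/r₁ = 10^(ΔL/10).
r₂ = 11.6·10^((76.4−60.6)/10) = 11.6·10^(15.8/10) = 441.02 m.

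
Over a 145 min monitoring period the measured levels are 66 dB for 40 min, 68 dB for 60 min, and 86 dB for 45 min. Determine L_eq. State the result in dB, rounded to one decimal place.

The energy average is taken in the linear domain: L_eq = 10·log₁₀[(Σ tᵢ·10^(Lᵢ/10))/T], T = 145 min.
Σ tᵢ·10^(Lᵢ/10) = 40·10^(66/10) + 60·10^(68/10) + 45·10^(86/10) = 1.845e+10.
L_eq = 10·log₁₀(1.845e+10/145) = 81.05 dB.

81.0 dB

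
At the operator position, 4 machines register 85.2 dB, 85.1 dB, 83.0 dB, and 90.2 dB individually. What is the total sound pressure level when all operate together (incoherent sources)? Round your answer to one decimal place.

92.8 dB

Incoherent sources combine by intensity addition: L_total = 10·log₁₀(Σ 10^(L_i/10)).
Σ 10^(L/10) = 10^(85.2/10) + 10^(85.1/10) + 10^(83.0/10) + 10^(90.2/10) = 1.901e+09.
L_total = 10·log₁₀(1.901e+09) = 92.79 dB.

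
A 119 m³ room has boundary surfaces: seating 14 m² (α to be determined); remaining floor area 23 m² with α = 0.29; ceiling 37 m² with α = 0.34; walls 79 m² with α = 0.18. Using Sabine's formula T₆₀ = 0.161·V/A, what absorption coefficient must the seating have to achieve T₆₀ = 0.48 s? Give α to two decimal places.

From T₆₀ = 0.161·V/A, the target T₆₀ = 0.48 s needs A = 0.161·119/0.48 = 39.91 m².
Absorption from the other surfaces = 23·0.29 + 37·0.34 + 79·0.18 = 33.47 m², so the seating must supply 6.44 m² over 14 m².
α = 6.44/14 = 0.460.

0.46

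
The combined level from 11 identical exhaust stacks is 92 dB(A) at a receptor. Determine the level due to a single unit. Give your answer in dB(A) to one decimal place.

11 equal contributions raise the level by 10·log₁₀ 11 = 10.414 dB, so each unit alone gives 92 − 10.414.

81.6 dB(A)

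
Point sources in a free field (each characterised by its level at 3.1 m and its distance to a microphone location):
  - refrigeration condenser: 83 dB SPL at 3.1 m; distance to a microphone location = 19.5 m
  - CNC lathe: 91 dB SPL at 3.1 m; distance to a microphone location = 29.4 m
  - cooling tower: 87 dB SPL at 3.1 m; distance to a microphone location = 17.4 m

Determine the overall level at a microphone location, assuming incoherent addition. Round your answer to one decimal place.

75.4 dB SPL

Propagate each source to the receiver with L = L_ref − 20·log₁₀(r/r_ref), then add intensities.
refrigeration condenser: 83 − 20·log₁₀(19.5/3.1) = 83 − 15.97 = 67.03 dB SPL.
CNC lathe: 91 − 20·log₁₀(29.4/3.1) = 91 − 19.54 = 71.46 dB SPL.
cooling tower: 87 − 20·log₁₀(17.4/3.1) = 87 − 14.98 = 72.02 dB SPL.
Σ 10^(L/10) = 3.495e+07 → L_total = 10·log₁₀(3.495e+07) = 75.43 dB SPL.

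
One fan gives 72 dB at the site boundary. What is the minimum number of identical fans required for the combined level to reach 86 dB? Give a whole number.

26

The shortfall is 86 − 72 = 14.0 dB, and N units add 10·log₁₀ N, so need 10·log₁₀ N ≥ 14.0.
N ≥ 10^(14.0/10) = 25.119, so N = 26.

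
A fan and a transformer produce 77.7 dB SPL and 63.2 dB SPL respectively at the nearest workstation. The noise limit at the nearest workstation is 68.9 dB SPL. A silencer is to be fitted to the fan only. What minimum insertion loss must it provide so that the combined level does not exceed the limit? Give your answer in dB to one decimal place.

10.2 dB

The untreated sources together contribute 10^(63.2/10) = 2.089e+06, i.e. 63.20 dB SPL.
To meet 68.9 dB SPL overall, the treated fan may contribute at most 10^(68.9/10) − 2.089e+06 = 5.673e+06, i.e. 67.54 dB SPL.
So the fan must be reduced from 77.7 to 67.54 dB SPL: IL = 10.16 dB.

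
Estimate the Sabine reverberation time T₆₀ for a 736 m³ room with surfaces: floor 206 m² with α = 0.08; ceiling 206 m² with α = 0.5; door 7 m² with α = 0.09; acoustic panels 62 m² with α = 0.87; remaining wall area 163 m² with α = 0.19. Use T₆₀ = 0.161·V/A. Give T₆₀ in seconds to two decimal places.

0.58 s

Summing Sᵢαᵢ: 206·0.08 + 206·0.5 + 7·0.09 + 62·0.87 + 163·0.19 = 205.02 m².
T₆₀ = 0.161·V/A = 0.161·736/205.02 = 0.578 s.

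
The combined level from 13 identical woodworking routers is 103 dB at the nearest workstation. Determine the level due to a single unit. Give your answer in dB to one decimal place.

Dividing the total intensity by 13 lowers the level by 10·log₁₀ 13 = 11.139 dB: L₁ = 103 − 11.139.

91.9 dB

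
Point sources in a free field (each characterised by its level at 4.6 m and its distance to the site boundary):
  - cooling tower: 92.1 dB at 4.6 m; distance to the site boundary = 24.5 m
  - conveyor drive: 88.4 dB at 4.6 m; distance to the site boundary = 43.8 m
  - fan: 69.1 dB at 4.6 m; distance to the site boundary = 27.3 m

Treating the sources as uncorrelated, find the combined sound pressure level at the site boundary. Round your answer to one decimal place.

Propagate each source to the receiver with L = L_ref − 20·log₁₀(r/r_ref), then add intensities.
cooling tower: 92.1 − 20·log₁₀(24.5/4.6) = 92.1 − 14.53 = 77.57 dB.
conveyor drive: 88.4 − 20·log₁₀(43.8/4.6) = 88.4 − 19.57 = 68.83 dB.
fan: 69.1 − 20·log₁₀(27.3/4.6) = 69.1 − 15.47 = 53.63 dB.
Σ 10^(L/10) = 6.503e+07 → L_total = 10·log₁₀(6.503e+07) = 78.13 dB.

78.1 dB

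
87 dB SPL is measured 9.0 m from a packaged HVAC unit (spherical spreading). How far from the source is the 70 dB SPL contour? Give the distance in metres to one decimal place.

The 17.0 dB drop corresponds to a distance ratio of 10^(17.0/20) for a point source.
r₂ = 9.0·10^((87−70)/20) = 9.0·10^(17.0/20) = 63.72 m.

63.7 m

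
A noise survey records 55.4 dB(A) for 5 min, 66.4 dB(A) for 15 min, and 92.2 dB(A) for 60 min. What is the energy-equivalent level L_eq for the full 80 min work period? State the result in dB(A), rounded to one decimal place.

Weight each interval's intensity by its duration and average over T = 80 min:
Σ tᵢ·10^(Lᵢ/10) = 5·10^(55.4/10) + 15·10^(66.4/10) + 60·10^(92.2/10) = 9.964e+10.
L_eq = 10·log₁₀(9.964e+10/80) = 90.95 dB(A).

91.0 dB(A)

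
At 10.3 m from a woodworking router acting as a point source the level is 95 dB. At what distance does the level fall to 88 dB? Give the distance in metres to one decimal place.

For a point source L₁ − L₂ = 20·log₁₀(r₂/r₁), so r₂ = r₁·10^((L₁−L₂)/20).
r₂ = 10.3·10^((95−88)/20) = 10.3·10^(7.0/20) = 23.06 m.

23.1 m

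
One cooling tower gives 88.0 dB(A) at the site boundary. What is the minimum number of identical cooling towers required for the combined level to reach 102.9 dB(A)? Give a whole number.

31

N identical sources give L₁ + 10·log₁₀ N, so require 10·log₁₀ N ≥ 102.9 − 88.0 = 14.9 dB.
N ≥ 10^(14.9/10) = 30.903, so N = 31.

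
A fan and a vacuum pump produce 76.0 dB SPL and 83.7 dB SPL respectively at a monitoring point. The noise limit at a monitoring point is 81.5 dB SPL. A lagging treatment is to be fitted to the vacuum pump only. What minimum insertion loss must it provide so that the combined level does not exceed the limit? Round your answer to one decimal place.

3.6 dB

Everything except the vacuum pump sums to 10^(76.0/10) = 3.981e+07 in linear terms, 76.00 dB SPL.
The limit corresponds to 10^(81.5/10) = 1.413e+08; subtracting the fixed part leaves 1.014e+08 for the vacuum pump, i.e. 80.06 dB SPL.
Required insertion loss = 83.7 − 80.06 = 3.64 dB.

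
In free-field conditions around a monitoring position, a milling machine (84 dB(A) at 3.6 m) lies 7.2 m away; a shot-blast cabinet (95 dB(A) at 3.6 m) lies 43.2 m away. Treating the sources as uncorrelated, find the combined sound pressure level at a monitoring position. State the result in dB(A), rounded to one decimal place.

79.3 dB(A)

First find each source's level at the receiver (point-source: −20·log₁₀(r/r_ref)), then combine on an intensity basis.
milling machine: 84 − 20·log₁₀(7.2/3.6) = 84 − 6.02 = 77.98 dB(A).
shot-blast cabinet: 95 − 20·log₁₀(43.2/3.6) = 95 − 21.58 = 73.42 dB(A).
Σ 10^(L/10) = 8.476e+07 → L_total = 10·log₁₀(8.476e+07) = 79.28 dB(A).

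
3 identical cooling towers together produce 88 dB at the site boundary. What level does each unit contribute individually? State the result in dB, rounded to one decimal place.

3 equal contributions raise the level by 10·log₁₀ 3 = 4.771 dB, so each unit alone gives 88 − 4.771.

83.2 dB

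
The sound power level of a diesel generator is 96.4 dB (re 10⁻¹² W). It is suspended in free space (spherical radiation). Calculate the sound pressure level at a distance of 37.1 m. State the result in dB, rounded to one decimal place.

L_p = L_w − 10·log₁₀(4π·r²) with r = 37.1 m.
4π·r² = 1.73e+04 m², 10·log₁₀ of that is 42.380 dB.
L_p = 96.4 − 42.380 = 54.02 dB.

54.0 dB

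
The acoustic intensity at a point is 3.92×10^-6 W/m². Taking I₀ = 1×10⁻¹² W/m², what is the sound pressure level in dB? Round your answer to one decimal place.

65.9 dB

I/I₀ = 3.92×10^-6/10⁻¹² = 3.92×10^6, and L = 10·log₁₀(I/I₀).
L = 10·(0.5933 + 6) = 65.93 dB.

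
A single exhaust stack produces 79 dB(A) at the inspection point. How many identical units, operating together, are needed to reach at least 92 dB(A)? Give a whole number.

20

Need L₁ + 10·log₁₀ N ≥ 92, i.e. log₁₀ N ≥ 1.30.
N ≥ 10^(13.0/10) = 19.953, so N = 20.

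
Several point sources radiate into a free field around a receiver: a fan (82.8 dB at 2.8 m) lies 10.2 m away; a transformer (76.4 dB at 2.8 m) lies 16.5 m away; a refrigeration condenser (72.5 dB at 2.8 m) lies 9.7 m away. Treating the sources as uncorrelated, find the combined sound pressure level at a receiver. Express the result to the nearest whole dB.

Propagate each source to the receiver with L = L_ref − 20·log₁₀(r/r_ref), then add intensities.
fan: 82.8 − 20·log₁₀(10.2/2.8) = 82.8 − 11.23 = 71.57 dB.
transformer: 76.4 − 20·log₁₀(16.5/2.8) = 76.4 − 15.41 = 60.99 dB.
refrigeration condenser: 72.5 − 20·log₁₀(9.7/2.8) = 72.5 − 10.79 = 61.71 dB.
Σ 10^(L/10) = 1.710e+07 → L_total = 10·log₁₀(1.710e+07) = 72.33 dB.

72 dB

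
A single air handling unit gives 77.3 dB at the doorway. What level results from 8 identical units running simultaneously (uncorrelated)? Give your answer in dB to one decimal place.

86.3 dB

With 8 equal, uncorrelated contributions the intensity is 8× that of one unit, giving a rise of 10·log₁₀ 8.
L_total = 77.3 + 10·log₁₀(8) = 77.3 + 9.031 = 86.33 dB.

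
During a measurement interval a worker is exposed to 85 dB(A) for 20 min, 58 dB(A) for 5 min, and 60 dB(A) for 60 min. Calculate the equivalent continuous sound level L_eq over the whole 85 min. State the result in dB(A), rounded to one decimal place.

78.8 dB(A)

L_eq = 10·log₁₀[(1/T)·Σ tᵢ·10^(Lᵢ/10)] with T = 85 min.
Σ tᵢ·10^(Lᵢ/10) = 20·10^(85/10) + 5·10^(58/10) + 60·10^(60/10) = 6.388e+09.
L_eq = 10·log₁₀(6.388e+09/85) = 78.76 dB(A).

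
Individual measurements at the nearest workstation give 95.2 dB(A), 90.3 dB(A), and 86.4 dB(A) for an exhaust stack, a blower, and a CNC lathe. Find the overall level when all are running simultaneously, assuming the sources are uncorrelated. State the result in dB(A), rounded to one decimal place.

96.8 dB(A)

For uncorrelated sources the intensities add, so convert each level to linear form, sum, and take 10·log₁₀ of the total.
Σ 10^(L/10) = 10^(95.2/10) + 10^(90.3/10) + 10^(86.4/10) = 4.819e+09.
L_total = 10·log₁₀(4.819e+09) = 96.83 dB(A).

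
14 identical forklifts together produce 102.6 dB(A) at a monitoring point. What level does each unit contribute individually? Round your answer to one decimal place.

91.1 dB(A)

Dividing the total intensity by 14 lowers the level by 10·log₁₀ 14 = 11.461 dB: L₁ = 102.6 − 11.461.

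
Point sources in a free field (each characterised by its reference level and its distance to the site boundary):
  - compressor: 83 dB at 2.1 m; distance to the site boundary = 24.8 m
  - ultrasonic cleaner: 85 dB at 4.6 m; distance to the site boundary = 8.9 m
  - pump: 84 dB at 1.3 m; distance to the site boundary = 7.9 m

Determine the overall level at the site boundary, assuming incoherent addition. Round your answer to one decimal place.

Apply inverse-square spreading to bring every level to the receiver, then sum 10^(L/10).
compressor: 83 − 20·log₁₀(24.8/2.1) = 83 − 21.44 = 61.56 dB.
ultrasonic cleaner: 85 − 20·log₁₀(8.9/4.6) = 85 − 5.73 = 79.27 dB.
pump: 84 − 20·log₁₀(7.9/1.3) = 84 − 15.67 = 68.33 dB.
Σ 10^(L/10) = 9.271e+07 → L_total = 10·log₁₀(9.271e+07) = 79.67 dB.

79.7 dB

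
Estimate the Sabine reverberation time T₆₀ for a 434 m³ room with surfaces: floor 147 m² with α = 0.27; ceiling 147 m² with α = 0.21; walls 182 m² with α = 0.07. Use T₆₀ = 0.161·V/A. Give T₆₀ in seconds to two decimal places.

Total absorption A = 147·0.27 + 147·0.21 + 182·0.07 = 83.30 m² sabins.
T₆₀ = 0.161 × 434 / 83.30 = 0.839 s.

0.84 s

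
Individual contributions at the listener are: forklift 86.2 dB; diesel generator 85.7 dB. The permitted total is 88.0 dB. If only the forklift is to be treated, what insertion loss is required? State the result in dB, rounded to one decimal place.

The untreated sources together contribute 10^(85.7/10) = 3.715e+08, i.e. 85.70 dB.
The limit corresponds to 10^(88.0/10) = 6.310e+08; subtracting the fixed part leaves 2.594e+08 for the forklift, i.e. 84.14 dB.
So the forklift must be reduced from 86.2 to 84.14 dB: IL = 2.06 dB.

2.1 dB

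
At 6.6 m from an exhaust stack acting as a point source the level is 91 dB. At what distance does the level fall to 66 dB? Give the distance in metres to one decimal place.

For a point source L₁ − L₂ = 20·log₁₀(r₂/r₁), so r₂ = r₁·10^((L₁−L₂)/20).
r₂ = 6.6·10^((91−66)/20) = 6.6·10^(25.0/20) = 117.37 m.

117.4 m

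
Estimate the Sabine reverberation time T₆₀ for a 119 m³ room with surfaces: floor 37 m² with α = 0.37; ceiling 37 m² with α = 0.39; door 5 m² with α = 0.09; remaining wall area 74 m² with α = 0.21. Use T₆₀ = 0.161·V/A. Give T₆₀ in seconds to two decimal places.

Total absorption A = 37·0.37 + 37·0.39 + 5·0.09 + 74·0.21 = 44.11 m² sabins.
T₆₀ = 0.161 × 119 / 44.11 = 0.434 s.

0.43 s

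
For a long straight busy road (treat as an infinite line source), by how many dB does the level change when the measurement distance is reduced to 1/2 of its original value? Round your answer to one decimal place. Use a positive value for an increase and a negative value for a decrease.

A line source loses 3 dB per doubling of distance; generally ΔL = −10·log₁₀(r₂/r₁).
ΔL = −10·log₁₀(0.5) = +3.01 dB.

+3.0 dB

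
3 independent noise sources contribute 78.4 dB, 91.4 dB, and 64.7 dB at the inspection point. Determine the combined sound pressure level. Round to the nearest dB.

Incoherent sources combine by intensity addition: L_total = 10·log₁₀(Σ 10^(L_i/10)).
Σ 10^(L/10) = 10^(78.4/10) + 10^(91.4/10) + 10^(64.7/10) = 1.453e+09.
L_total = 10·log₁₀(1.453e+09) = 91.62 dB.

92 dB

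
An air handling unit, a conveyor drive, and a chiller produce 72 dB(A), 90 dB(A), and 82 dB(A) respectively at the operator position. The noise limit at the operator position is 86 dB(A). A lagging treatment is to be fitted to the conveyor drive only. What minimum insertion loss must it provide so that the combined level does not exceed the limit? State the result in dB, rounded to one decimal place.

6.5 dB

The untreated sources together contribute 10^(72/10) + 10^(82/10) = 1.743e+08, i.e. 82.41 dB(A).
The limit corresponds to 10^(86/10) = 3.981e+08; subtracting the fixed part leaves 2.238e+08 for the conveyor drive, i.e. 83.50 dB(A).
So the conveyor drive must be reduced from 90 to 83.50 dB(A): IL = 6.50 dB.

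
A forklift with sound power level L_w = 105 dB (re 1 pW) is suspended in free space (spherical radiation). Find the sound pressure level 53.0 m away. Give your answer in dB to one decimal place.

The power spreads over a sphere of area 4π·r², so L_p = L_w − 10·log₁₀(4π·r²).
4π·r² = 3.53e+04 m², 10·log₁₀ of that is 45.478 dB.
L_p = 105 − 45.478 = 59.52 dB.

59.5 dB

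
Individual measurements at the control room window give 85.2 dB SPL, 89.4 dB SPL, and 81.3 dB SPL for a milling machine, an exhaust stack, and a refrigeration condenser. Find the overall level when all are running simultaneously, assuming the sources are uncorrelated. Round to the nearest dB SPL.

Incoherent sources combine by intensity addition: L_total = 10·log₁₀(Σ 10^(L_i/10)).
Σ 10^(L/10) = 10^(85.2/10) + 10^(89.4/10) + 10^(81.3/10) = 1.337e+09.
L_total = 10·log₁₀(1.337e+09) = 91.26 dB SPL.

91 dB SPL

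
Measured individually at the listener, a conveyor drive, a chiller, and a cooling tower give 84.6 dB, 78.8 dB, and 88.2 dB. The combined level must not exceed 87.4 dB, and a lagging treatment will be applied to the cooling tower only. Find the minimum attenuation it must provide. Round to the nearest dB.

Everything except the cooling tower sums to 10^(84.6/10) + 10^(78.8/10) = 3.643e+08 in linear terms, 85.61 dB.
To meet 87.4 dB overall, the treated cooling tower may contribute at most 10^(87.4/10) − 3.643e+08 = 1.853e+08, i.e. 82.68 dB.
So the cooling tower must be reduced from 88.2 to 82.68 dB: IL = 5.52 dB.

6 dB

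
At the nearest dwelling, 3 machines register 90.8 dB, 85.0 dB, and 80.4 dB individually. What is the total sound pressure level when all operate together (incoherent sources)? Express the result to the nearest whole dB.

Incoherent sources combine by intensity addition: L_total = 10·log₁₀(Σ 10^(L_i/10)).
Σ 10^(L/10) = 10^(90.8/10) + 10^(85.0/10) + 10^(80.4/10) = 1.628e+09.
L_total = 10·log₁₀(1.628e+09) = 92.12 dB.

92 dB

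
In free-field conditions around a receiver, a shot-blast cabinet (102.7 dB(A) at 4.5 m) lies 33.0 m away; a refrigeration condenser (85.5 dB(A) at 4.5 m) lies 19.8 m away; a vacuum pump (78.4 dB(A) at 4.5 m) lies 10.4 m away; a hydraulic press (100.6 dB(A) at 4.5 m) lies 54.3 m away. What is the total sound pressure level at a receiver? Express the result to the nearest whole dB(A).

87 dB(A)

First find each source's level at the receiver (point-source: −20·log₁₀(r/r_ref)), then combine on an intensity basis.
shot-blast cabinet: 102.7 − 20·log₁₀(33.0/4.5) = 102.7 − 17.31 = 85.39 dB(A).
refrigeration condenser: 85.5 − 20·log₁₀(19.8/4.5) = 85.5 − 12.87 = 72.63 dB(A).
vacuum pump: 78.4 − 20·log₁₀(10.4/4.5) = 78.4 − 7.28 = 71.12 dB(A).
hydraulic press: 100.6 − 20·log₁₀(54.3/4.5) = 100.6 − 21.63 = 78.97 dB(A).
Σ 10^(L/10) = 4.564e+08 → L_total = 10·log₁₀(4.564e+08) = 86.59 dB(A).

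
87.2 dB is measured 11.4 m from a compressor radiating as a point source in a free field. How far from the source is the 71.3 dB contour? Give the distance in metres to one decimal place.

71.1 m

Point-source spreading drops the level by 20·log₁₀(r₂/r₁); inverting, r₂/r₁ = 10^(ΔL/20).
r₂ = 11.4·10^((87.2−71.3)/20) = 11.4·10^(15.9/20) = 71.11 m.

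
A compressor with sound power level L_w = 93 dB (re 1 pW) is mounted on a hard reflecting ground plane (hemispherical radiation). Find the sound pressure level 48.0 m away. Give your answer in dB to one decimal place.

L_p = L_w − 10·log₁₀(2π·r²) with r = 48.0 m.
2π·r² = 1.448e+04 m², 10·log₁₀ of that is 41.607 dB.
L_p = 93 − 41.607 = 51.39 dB.

51.4 dB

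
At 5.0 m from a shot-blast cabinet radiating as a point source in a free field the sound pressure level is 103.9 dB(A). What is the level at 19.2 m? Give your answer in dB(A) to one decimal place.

92.2 dB(A)

Spherical spreading from a point source gives a 20·log₁₀(r₂/r₁) drop.
L₂ = 103.9 − 20·log₁₀(19.2/5.0) = 103.9 − 11.687 = 92.21 dB(A).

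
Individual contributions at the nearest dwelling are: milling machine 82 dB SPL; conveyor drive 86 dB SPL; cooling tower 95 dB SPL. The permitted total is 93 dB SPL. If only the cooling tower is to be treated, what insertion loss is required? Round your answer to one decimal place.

3.4 dB

Everything except the cooling tower sums to 10^(82/10) + 10^(86/10) = 5.566e+08 in linear terms, 87.46 dB SPL.
To meet 93 dB SPL overall, the treated cooling tower may contribute at most 10^(93/10) − 5.566e+08 = 1.439e+09, i.e. 91.58 dB SPL.
Required insertion loss = 95 − 91.58 = 3.42 dB.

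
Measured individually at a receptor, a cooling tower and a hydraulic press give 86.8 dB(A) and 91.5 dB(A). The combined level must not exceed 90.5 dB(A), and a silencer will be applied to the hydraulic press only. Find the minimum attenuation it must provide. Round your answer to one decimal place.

Fixed contribution from the other source: Σ 10^(L/10) = 10^(86.8/10) = 4.786e+08 (86.80 dB(A)).
To meet 90.5 dB(A) overall, the treated hydraulic press may contribute at most 10^(90.5/10) − 4.786e+08 = 6.434e+08, i.e. 88.08 dB(A).
Required insertion loss = 91.5 − 88.08 = 3.42 dB.

3.4 dB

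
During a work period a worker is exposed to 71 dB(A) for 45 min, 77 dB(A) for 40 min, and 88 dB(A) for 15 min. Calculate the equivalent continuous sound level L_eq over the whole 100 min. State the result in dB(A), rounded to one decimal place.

80.8 dB(A)

The energy average is taken in the linear domain: L_eq = 10·log₁₀[(Σ tᵢ·10^(Lᵢ/10))/T], T = 100 min.
Σ tᵢ·10^(Lᵢ/10) = 45·10^(71/10) + 40·10^(77/10) + 15·10^(88/10) = 1.204e+10.
L_eq = 10·log₁₀(1.204e+10/100) = 80.80 dB(A).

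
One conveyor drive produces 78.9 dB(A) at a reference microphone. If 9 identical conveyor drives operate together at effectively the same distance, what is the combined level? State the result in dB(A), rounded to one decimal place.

N identical incoherent sources raise the level by 10·log₁₀ N.
L_total = 78.9 + 10·log₁₀(9) = 78.9 + 9.542 = 88.44 dB(A).

88.4 dB(A)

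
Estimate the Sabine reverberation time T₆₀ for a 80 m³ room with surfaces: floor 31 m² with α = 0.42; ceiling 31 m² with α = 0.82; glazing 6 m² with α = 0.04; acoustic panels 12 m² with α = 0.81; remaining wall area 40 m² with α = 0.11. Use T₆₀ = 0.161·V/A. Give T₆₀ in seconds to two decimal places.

Total absorption A = 31·0.42 + 31·0.82 + 6·0.04 + 12·0.81 + 40·0.11 = 52.80 m² sabins.
T₆₀ = 0.161·V/A = 0.161·80/52.80 = 0.244 s.

0.24 s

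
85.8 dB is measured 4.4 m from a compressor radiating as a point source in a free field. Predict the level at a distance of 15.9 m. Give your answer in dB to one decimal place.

Spherical spreading from a point source gives a 20·log₁₀(r₂/r₁) drop.
L₂ = 85.8 − 20·log₁₀(15.9/4.4) = 85.8 − 11.159 = 74.64 dB.

74.6 dB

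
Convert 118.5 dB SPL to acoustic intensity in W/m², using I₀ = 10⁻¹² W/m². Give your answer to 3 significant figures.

0.708 W/m²

L = 10·log₁₀(I/I₀) ⇒ I = I₀·10^(L/10) = 10⁻¹² × 10^11.85.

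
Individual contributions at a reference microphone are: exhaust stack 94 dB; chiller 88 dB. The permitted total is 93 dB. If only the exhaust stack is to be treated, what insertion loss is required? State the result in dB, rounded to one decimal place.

2.7 dB

Fixed contribution from the other source: Σ 10^(L/10) = 10^(88/10) = 6.310e+08 (88.00 dB).
The limit corresponds to 10^(93/10) = 1.995e+09; subtracting the fixed part leaves 1.364e+09 for the exhaust stack, i.e. 91.35 dB.
Required insertion loss = 94 − 91.35 = 2.65 dB.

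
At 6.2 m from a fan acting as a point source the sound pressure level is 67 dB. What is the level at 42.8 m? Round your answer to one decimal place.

Point-source attenuation: ΔL = 20·log₁₀(r₂/r₁) = 20·log₁₀(42.8/6.2) = 16.781 dB.
L₂ = 67 − 20·log₁₀(42.8/6.2) = 67 − 16.781 = 50.22 dB.

50.2 dB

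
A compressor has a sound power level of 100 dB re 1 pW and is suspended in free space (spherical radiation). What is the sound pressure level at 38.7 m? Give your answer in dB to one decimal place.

L_p = L_w − 10·log₁₀(4π·r²) with r = 38.7 m.
4π·r² = 1.882e+04 m², 10·log₁₀ of that is 42.746 dB.
L_p = 100 − 42.746 = 57.25 dB.

57.3 dB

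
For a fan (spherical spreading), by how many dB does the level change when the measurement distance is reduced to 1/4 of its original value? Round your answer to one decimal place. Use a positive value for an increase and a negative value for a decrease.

+12.0 dB

A point source loses 6 dB per doubling of distance; generally ΔL = −20·log₁₀(r₂/r₁).
ΔL = −20·log₁₀(0.25) = +12.04 dB.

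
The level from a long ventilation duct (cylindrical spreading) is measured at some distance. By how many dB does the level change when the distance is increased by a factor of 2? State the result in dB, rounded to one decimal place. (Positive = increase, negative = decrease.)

-3.0 dB

Line-source spreading: ΔL = −10·log₁₀(r₂/r₁).
ΔL = −10·log₁₀(2) = -3.01 dB.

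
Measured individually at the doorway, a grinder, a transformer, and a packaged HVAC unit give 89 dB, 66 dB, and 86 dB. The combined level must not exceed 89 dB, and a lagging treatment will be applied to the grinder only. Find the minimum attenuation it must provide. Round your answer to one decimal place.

The untreated sources together contribute 10^(66/10) + 10^(86/10) = 4.021e+08, i.e. 86.04 dB.
To meet 89 dB overall, the treated grinder may contribute at most 10^(89/10) − 4.021e+08 = 3.922e+08, i.e. 85.94 dB.
Required insertion loss = 89 − 85.94 = 3.06 dB.

3.1 dB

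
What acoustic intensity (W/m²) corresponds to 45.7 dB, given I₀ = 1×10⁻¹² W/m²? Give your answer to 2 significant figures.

I = I₀·10^(L/10) = 10⁻¹² × 10^(45.7/10) = 10^(-7.430).

3.7e-08 W/m²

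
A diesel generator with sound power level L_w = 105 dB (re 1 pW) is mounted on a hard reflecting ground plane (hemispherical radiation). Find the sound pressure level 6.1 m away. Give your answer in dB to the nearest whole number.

81 dB

Free-field hemispherical radiation: L_p = L_w − 10·log₁₀(2π·r²), r = 6.1 m.
2π·r² = 233.8 m², 10·log₁₀ of that is 23.688 dB.
L_p = 105 − 23.688 = 81.31 dB.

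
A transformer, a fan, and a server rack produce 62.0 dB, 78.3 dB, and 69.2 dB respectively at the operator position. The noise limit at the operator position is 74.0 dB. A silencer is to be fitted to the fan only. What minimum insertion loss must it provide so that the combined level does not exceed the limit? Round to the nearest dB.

Everything except the fan sums to 10^(62.0/10) + 10^(69.2/10) = 9.903e+06 in linear terms, 69.96 dB.
The limit corresponds to 10^(74.0/10) = 2.512e+07; subtracting the fixed part leaves 1.522e+07 for the fan, i.e. 71.82 dB.
So the fan must be reduced from 78.3 to 71.82 dB: IL = 6.48 dB.

6 dB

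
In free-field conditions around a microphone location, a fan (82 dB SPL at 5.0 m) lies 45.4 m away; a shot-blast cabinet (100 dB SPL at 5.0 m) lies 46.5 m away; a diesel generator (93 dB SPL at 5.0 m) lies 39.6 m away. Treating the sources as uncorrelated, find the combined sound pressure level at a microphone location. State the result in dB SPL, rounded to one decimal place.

81.7 dB SPL

Apply inverse-square spreading to bring every level to the receiver, then sum 10^(L/10).
fan: 82 − 20·log₁₀(45.4/5.0) = 82 − 19.16 = 62.84 dB SPL.
shot-blast cabinet: 100 − 20·log₁₀(46.5/5.0) = 100 − 19.37 = 80.63 dB SPL.
diesel generator: 93 − 20·log₁₀(39.6/5.0) = 93 − 17.97 = 75.03 dB SPL.
Σ 10^(L/10) = 1.494e+08 → L_total = 10·log₁₀(1.494e+08) = 81.74 dB SPL.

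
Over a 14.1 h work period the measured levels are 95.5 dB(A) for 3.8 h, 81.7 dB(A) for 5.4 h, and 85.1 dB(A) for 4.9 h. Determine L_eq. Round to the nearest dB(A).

L_eq = 10·log₁₀[(1/T)·Σ tᵢ·10^(Lᵢ/10)] with T = 14.1 h.
Σ tᵢ·10^(Lᵢ/10) = 3.8·10^(95.5/10) + 5.4·10^(81.7/10) + 4.9·10^(85.1/10) = 1.587e+10.
L_eq = 10·log₁₀(1.587e+10/14.1) = 90.51 dB(A).

91 dB(A)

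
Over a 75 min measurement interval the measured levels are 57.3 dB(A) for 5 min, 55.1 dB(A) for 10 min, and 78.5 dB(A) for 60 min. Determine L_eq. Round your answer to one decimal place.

Weight each interval's intensity by its duration and average over T = 75 min:
Σ tᵢ·10^(Lᵢ/10) = 5·10^(57.3/10) + 10·10^(55.1/10) + 60·10^(78.5/10) = 4.254e+09.
L_eq = 10·log₁₀(4.254e+09/75) = 77.54 dB(A).

77.5 dB(A)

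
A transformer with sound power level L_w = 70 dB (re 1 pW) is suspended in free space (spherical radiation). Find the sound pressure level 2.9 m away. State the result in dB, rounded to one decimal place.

49.8 dB

The power spreads over a sphere of area 4π·r², so L_p = L_w − 10·log₁₀(4π·r²).
4π·r² = 105.7 m², 10·log₁₀ of that is 20.240 dB.
L_p = 70 − 20.240 = 49.76 dB.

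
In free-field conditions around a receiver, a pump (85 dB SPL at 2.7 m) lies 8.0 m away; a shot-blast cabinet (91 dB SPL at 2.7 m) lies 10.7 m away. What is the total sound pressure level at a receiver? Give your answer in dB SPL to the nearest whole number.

Apply inverse-square spreading to bring every level to the receiver, then sum 10^(L/10).
pump: 85 − 20·log₁₀(8.0/2.7) = 85 − 9.43 = 75.57 dB SPL.
shot-blast cabinet: 91 − 20·log₁₀(10.7/2.7) = 91 − 11.96 = 79.04 dB SPL.
Σ 10^(L/10) = 1.162e+08 → L_total = 10·log₁₀(1.162e+08) = 80.65 dB SPL.

81 dB SPL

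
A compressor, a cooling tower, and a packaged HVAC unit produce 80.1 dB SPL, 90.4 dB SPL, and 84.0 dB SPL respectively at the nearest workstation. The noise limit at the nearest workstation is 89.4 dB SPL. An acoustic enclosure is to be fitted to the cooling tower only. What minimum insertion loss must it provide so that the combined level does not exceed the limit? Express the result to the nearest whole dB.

3 dB

Fixed contribution from the other sources: Σ 10^(L/10) = 10^(80.1/10) + 10^(84.0/10) = 3.535e+08 (85.48 dB SPL).
To meet 89.4 dB SPL overall, the treated cooling tower may contribute at most 10^(89.4/10) − 3.535e+08 = 5.174e+08, i.e. 87.14 dB SPL.
Required insertion loss = 90.4 − 87.14 = 3.26 dB.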